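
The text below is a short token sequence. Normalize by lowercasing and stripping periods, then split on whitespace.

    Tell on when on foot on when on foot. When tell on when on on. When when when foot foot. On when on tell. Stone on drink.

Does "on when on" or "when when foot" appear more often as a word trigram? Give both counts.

"on when on": 4 occurrences
"when when foot": 1 occurrence

"on when on" (4 vs 1)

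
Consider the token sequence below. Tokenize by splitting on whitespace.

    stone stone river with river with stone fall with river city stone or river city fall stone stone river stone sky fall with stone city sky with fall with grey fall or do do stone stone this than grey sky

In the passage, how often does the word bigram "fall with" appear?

3

Scanning the 39 overlapping bigram windows for "fall with":
  position 8–9: fall with
  position 22–23: fall with
  position 28–29: fall with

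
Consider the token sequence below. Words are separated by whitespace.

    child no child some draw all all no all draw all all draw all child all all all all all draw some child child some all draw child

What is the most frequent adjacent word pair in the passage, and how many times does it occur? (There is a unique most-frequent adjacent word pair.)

"all all", 6 times

Bigram frequencies (highest first):
  all all: 6
  all draw: 4
  draw all: 3
  child some: 2
  child no: 1
  no child: 1
  … (10 more, each ≤ 1)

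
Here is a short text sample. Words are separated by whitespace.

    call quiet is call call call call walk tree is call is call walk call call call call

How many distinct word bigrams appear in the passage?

18 tokens → 17 bigram windows in total.
Repeated bigrams (each contributes count−1 duplicates):
  call call: 6
  is call: 3
  call walk: 2
8 duplicate windows → 17 − 8 = 9 distinct.

9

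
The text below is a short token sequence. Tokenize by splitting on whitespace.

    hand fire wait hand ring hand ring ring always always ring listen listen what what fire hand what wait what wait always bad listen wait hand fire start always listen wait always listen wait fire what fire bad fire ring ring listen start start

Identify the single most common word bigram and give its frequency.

Bigram frequencies (highest first):
  listen wait: 3
  hand fire: 2
  wait hand: 2
  hand ring: 2
  ring ring: 2
  ring listen: 2
  … (26 more, each ≤ 2)

"listen wait", 3 times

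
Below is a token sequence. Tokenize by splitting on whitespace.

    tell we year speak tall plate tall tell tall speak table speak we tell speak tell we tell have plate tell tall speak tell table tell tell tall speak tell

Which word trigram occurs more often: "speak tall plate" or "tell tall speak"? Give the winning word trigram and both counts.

"tell tall speak" (3 vs 1)

"speak tall plate": 1 occurrence
"tell tall speak": 3 occurrences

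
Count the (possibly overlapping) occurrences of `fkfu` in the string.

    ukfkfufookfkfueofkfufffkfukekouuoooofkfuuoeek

Sliding a length-4 window over the 45 characters (42 positions):
  position 3–6: fkfu
  position 11–14: fkfu
  position 17–20: fkfu
  position 23–26: fkfu
  position 37–40: fkfu

5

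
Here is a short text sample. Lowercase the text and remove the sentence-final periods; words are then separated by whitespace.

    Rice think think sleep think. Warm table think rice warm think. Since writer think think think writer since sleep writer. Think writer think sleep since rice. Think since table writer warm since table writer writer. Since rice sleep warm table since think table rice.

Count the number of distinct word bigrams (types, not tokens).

30

44 tokens → 43 bigram windows in total.
Repeated bigrams (each contributes count−1 duplicates):
  think think: 3
  writer think: 3
  rice think: 2
  since rice: 2
  since table: 2
  table writer: 2
  think since: 2
  think sleep: 2
  … (3 more repeated)
13 duplicate windows → 43 − 13 = 30 distinct.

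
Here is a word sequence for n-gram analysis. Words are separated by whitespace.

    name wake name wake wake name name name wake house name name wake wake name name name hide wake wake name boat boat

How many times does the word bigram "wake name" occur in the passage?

4

Scanning the 22 overlapping bigram windows for "wake name":
  position 2–3: wake name
  position 5–6: wake name
  position 14–15: wake name
  position 20–21: wake name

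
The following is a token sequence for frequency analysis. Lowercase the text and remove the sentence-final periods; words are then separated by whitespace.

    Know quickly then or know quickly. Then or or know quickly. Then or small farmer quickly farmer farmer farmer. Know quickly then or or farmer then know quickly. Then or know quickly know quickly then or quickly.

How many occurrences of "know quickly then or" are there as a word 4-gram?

Scanning the 34 overlapping 4-gram windows for "know quickly then or":
  position 1–4: know quickly then or
  position 5–8: know quickly then or
  position 10–13: know quickly then or
  position 20–23: know quickly then or
  position 27–30: know quickly then or
  position 33–36: know quickly then or

6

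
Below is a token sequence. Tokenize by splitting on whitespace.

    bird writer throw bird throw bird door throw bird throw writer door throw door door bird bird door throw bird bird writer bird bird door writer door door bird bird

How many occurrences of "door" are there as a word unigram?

8

Scanning the 30 tokens for "door":
  position 7: door
  position 12: door
  position 14: door
  position 15: door
  position 18: door
  position 25: door
  position 27: door
  position 28: door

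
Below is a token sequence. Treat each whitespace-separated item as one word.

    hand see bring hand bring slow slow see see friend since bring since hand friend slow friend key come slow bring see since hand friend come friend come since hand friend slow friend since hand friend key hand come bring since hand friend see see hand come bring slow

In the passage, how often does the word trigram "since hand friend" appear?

5

Scanning the 47 overlapping trigram windows for "since hand friend":
  position 13–15: since hand friend
  position 23–25: since hand friend
  position 29–31: since hand friend
  position 34–36: since hand friend
  position 41–43: since hand friend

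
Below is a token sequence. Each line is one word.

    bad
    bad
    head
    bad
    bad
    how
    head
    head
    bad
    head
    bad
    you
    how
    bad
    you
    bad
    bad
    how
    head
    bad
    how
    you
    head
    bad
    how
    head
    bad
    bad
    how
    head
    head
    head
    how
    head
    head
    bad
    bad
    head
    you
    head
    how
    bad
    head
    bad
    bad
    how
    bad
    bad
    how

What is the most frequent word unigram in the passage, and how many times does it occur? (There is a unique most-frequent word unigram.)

"bad", 20 times

Unigram frequencies (highest first):
  bad: 20
  head: 15
  how: 10
  you: 4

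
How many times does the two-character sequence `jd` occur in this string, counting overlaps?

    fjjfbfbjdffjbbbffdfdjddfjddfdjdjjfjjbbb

Sliding a length-2 window over the 39 characters (38 positions):
  position 8–9: jd
  position 21–22: jd
  position 25–26: jd
  position 30–31: jd

4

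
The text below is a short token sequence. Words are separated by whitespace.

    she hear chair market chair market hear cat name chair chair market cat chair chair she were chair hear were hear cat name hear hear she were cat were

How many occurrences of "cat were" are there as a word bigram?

1

Scanning the 28 overlapping bigram windows for "cat were":
  position 28–29: cat were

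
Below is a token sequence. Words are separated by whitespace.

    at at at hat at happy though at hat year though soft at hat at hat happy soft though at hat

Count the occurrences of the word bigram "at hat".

5

Scanning the 20 overlapping bigram windows for "at hat":
  position 3–4: at hat
  position 8–9: at hat
  position 13–14: at hat
  position 15–16: at hat
  position 20–21: at hat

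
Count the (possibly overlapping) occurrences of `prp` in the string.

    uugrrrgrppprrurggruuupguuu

0

Sliding a length-3 window over the 26 characters (24 positions):
  (no match at any position)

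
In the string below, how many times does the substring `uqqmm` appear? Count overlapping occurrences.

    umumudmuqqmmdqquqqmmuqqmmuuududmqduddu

3

Sliding a length-5 window over the 38 characters (34 positions):
  position 8–12: uqqmm
  position 16–20: uqqmm
  position 21–25: uqqmm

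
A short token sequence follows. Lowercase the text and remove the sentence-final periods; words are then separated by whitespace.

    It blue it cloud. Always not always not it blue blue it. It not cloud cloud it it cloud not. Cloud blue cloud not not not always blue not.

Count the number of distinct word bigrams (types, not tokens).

29 tokens → 28 bigram windows in total.
Repeated bigrams (each contributes count−1 duplicates):
  always not: 2
  blue it: 2
  cloud not: 2
  it blue: 2
  it cloud: 2
  it it: 2
  not always: 2
  not cloud: 2
  … (1 more repeated)
9 duplicate windows → 28 − 9 = 19 distinct.

19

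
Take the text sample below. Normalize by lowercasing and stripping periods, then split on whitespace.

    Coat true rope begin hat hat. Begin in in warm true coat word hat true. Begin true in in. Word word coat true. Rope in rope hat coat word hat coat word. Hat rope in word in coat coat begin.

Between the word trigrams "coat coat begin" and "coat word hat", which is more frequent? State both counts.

"coat word hat" (3 vs 1)

"coat coat begin": 1 occurrence
"coat word hat": 3 occurrences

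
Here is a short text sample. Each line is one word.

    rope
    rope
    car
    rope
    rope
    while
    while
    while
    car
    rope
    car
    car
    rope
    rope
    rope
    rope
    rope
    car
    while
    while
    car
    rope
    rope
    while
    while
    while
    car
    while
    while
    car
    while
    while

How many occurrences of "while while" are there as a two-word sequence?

7

Scanning the 31 overlapping bigram windows for "while while":
  position 6–7: while while
  position 7–8: while while
  position 19–20: while while
  position 24–25: while while
  position 25–26: while while
  position 28–29: while while
  position 31–32: while while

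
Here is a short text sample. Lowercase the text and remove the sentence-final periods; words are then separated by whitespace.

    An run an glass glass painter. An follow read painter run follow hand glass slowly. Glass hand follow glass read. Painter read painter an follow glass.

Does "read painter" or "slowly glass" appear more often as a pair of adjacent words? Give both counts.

"read painter" (3 vs 1)

"read painter": 3 occurrences
"slowly glass": 1 occurrence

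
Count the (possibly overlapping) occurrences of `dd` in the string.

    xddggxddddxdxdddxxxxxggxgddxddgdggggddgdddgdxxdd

Sliding a length-2 window over the 48 characters (47 positions):
  position 2–3: dd
  position 7–8: dd
  position 8–9: dd
  position 9–10: dd
  position 14–15: dd
  position 15–16: dd
  position 26–27: dd
  position 29–30: dd
  position 37–38: dd
  position 40–41: dd
  … (2 more)

12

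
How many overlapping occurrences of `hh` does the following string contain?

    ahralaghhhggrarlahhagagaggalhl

Sliding a length-2 window over the 30 characters (29 positions):
  position 8–9: hh
  position 9–10: hh
  position 18–19: hh

3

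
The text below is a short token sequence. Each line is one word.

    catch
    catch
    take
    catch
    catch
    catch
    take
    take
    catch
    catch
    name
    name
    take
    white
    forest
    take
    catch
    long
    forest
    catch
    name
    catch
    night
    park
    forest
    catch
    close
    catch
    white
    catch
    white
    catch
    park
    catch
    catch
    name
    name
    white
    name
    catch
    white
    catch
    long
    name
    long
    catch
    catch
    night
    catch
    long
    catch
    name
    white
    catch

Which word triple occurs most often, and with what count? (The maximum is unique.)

Trigram frequencies (highest first):
  catch white catch: 3
  catch catch take: 2
  take catch catch: 2
  catch catch name: 2
  catch name name: 2
  catch take catch: 1
  … (40 more, each ≤ 1)

"catch white catch", 3 times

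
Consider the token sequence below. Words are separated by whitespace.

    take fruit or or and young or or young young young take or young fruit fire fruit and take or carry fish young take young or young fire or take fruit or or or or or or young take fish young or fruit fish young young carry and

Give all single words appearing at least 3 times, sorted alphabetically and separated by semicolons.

and; fish; fruit; or; take; young

Unigram counts meeting the condition (at least 3 times):
  and: 3
  fish: 3
  fruit: 5
  or: 15
  take: 6
  young: 12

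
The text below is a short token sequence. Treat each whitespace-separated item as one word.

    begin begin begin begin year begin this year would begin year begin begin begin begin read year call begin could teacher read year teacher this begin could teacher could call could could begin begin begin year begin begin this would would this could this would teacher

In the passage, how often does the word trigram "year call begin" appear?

Scanning the 44 overlapping trigram windows for "year call begin":
  position 17–19: year call begin

1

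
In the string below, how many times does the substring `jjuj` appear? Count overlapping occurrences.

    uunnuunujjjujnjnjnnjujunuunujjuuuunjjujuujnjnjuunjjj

Sliding a length-4 window over the 52 characters (49 positions):
  position 10–13: jjuj
  position 36–39: jjuj

2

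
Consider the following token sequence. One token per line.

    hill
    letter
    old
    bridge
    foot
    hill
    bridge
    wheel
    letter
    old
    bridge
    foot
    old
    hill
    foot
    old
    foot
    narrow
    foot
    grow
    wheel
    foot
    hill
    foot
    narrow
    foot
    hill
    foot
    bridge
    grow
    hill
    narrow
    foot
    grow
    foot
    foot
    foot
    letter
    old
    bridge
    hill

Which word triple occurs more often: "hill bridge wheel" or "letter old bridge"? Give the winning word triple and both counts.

"letter old bridge" (3 vs 1)

"hill bridge wheel": 1 occurrence
"letter old bridge": 3 occurrences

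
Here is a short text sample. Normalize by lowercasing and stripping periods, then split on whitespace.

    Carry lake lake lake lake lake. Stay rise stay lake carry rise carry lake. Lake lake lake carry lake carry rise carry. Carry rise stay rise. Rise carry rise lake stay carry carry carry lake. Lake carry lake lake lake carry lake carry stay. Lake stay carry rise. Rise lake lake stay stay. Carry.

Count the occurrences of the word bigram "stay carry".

3

Scanning the 53 overlapping bigram windows for "stay carry":
  position 31–32: stay carry
  position 46–47: stay carry
  position 53–54: stay carry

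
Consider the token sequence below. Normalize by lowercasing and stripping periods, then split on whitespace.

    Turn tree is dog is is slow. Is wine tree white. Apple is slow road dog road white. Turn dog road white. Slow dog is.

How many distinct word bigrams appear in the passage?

20

25 tokens → 24 bigram windows in total.
Repeated bigrams (each contributes count−1 duplicates):
  dog is: 2
  dog road: 2
  is slow: 2
  road white: 2
4 duplicate windows → 24 − 4 = 20 distinct.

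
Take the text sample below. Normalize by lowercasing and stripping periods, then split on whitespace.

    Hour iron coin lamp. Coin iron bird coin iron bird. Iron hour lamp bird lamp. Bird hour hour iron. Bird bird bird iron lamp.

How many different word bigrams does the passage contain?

24 tokens → 23 bigram windows in total.
Repeated bigrams (each contributes count−1 duplicates):
  iron bird: 3
  bird bird: 2
  bird iron: 2
  coin iron: 2
  hour iron: 2
  lamp bird: 2
7 duplicate windows → 23 − 7 = 16 distinct.

16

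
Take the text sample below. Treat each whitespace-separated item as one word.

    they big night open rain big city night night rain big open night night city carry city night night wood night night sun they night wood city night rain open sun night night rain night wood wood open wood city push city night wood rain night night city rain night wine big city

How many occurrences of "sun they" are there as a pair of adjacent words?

1

Scanning the 52 overlapping bigram windows for "sun they":
  position 23–24: sun they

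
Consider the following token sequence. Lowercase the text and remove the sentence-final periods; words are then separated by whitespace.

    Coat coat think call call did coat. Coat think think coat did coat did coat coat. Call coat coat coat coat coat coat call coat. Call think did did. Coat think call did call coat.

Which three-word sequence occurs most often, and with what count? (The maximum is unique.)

"coat coat coat", 4 times

Trigram frequencies (highest first):
  coat coat coat: 4
  coat coat think: 2
  coat think call: 2
  did coat coat: 2
  coat did coat: 2
  coat coat call: 2
  … (18 more, each ≤ 2)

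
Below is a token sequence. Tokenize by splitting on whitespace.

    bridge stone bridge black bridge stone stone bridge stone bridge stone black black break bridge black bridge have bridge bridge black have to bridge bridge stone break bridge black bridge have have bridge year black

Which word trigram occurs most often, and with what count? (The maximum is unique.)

Trigram frequencies (highest first):
  bridge black bridge: 3
  bridge stone bridge: 2
  stone bridge stone: 2
  break bridge black: 2
  black bridge have: 2
  stone bridge black: 1
  … (21 more, each ≤ 1)

"bridge black bridge", 3 times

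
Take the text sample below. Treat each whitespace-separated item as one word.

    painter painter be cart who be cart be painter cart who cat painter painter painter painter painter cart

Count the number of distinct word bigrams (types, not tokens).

18 tokens → 17 bigram windows in total.
Repeated bigrams (each contributes count−1 duplicates):
  painter painter: 5
  be cart: 2
  cart who: 2
  painter cart: 2
7 duplicate windows → 17 − 7 = 10 distinct.

10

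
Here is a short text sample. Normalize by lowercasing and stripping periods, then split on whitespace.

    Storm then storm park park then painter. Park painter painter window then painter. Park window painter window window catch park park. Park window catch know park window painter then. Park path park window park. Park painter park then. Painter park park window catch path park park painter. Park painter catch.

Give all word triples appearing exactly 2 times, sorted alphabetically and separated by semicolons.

Trigram counts meeting the condition (exactly 2 times):
  painter park painter: 2
  park painter park: 2
  park park painter: 2
  park park window: 2
  park then painter: 2
  park window catch: 2
  park window painter: 2

painter park painter; park painter park; park park painter; park park window; park then painter; park window catch; park window painter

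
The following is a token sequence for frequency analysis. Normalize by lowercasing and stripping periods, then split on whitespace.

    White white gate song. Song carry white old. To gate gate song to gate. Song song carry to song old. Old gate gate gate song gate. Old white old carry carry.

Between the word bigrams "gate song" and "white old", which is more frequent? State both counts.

"gate song": 4 occurrences
"white old": 2 occurrences

"gate song" (4 vs 2)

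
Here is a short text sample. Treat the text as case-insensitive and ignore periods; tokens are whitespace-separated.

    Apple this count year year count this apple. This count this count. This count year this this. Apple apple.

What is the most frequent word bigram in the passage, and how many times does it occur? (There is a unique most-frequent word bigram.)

Bigram frequencies (highest first):
  this count: 4
  count this: 3
  apple this: 2
  count year: 2
  this apple: 2
  year year: 1
  … (4 more, each ≤ 1)

"this count", 4 times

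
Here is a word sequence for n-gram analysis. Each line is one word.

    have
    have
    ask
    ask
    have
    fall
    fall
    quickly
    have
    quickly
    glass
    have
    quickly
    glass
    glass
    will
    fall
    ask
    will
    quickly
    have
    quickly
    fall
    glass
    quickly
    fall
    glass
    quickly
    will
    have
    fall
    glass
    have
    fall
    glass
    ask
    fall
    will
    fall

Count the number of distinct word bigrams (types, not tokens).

25

39 tokens → 38 bigram windows in total.
Repeated bigrams (each contributes count−1 duplicates):
  fall glass: 4
  have fall: 3
  have quickly: 3
  glass have: 2
  glass quickly: 2
  quickly fall: 2
  quickly glass: 2
  quickly have: 2
  … (1 more repeated)
13 duplicate windows → 38 − 13 = 25 distinct.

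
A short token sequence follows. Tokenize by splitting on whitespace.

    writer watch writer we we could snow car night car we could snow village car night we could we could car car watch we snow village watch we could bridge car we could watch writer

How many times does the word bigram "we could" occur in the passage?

6

Scanning the 34 overlapping bigram windows for "we could":
  position 5–6: we could
  position 11–12: we could
  position 17–18: we could
  position 19–20: we could
  position 28–29: we could
  position 32–33: we could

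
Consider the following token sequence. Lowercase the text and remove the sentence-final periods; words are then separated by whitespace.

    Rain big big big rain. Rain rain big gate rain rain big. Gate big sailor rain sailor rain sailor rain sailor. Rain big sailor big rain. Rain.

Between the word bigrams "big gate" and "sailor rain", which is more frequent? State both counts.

"sailor rain" (4 vs 2)

"big gate": 2 occurrences
"sailor rain": 4 occurrences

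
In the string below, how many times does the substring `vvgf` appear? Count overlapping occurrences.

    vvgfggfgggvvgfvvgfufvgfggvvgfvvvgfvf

Sliding a length-4 window over the 36 characters (33 positions):
  position 1–4: vvgf
  position 11–14: vvgf
  position 15–18: vvgf
  position 26–29: vvgf
  position 31–34: vvgf

5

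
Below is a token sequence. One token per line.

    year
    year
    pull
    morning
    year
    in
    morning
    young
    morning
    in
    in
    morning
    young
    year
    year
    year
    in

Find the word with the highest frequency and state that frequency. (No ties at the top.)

"year", 6 times

Unigram frequencies (highest first):
  year: 6
  morning: 4
  in: 4
  young: 2
  pull: 1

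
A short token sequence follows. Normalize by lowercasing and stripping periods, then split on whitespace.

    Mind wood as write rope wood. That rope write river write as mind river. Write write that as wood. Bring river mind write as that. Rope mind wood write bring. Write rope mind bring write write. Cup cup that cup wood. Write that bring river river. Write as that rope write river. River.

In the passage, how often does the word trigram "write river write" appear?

Scanning the 51 overlapping trigram windows for "write river write":
  position 9–11: write river write

1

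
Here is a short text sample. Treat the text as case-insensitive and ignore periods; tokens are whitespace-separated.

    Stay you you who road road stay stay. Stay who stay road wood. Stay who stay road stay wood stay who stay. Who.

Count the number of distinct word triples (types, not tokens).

23 tokens → 21 trigram windows in total.
Repeated trigrams (each contributes count−1 duplicates):
  stay who stay: 3
  who stay road: 2
  wood stay who: 2
4 duplicate windows → 21 − 4 = 17 distinct.

17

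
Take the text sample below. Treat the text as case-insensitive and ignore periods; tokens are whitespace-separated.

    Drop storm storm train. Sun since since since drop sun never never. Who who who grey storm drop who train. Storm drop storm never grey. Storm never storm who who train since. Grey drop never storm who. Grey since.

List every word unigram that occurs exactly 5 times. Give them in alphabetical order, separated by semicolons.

drop; never; since

Unigram counts meeting the condition (exactly 5 times):
  drop: 5
  never: 5
  since: 5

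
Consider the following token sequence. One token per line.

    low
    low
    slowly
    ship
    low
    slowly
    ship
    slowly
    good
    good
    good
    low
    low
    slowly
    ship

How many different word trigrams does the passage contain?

10

15 tokens → 13 trigram windows in total.
Repeated trigrams (each contributes count−1 duplicates):
  low slowly ship: 3
  low low slowly: 2
3 duplicate windows → 13 − 3 = 10 distinct.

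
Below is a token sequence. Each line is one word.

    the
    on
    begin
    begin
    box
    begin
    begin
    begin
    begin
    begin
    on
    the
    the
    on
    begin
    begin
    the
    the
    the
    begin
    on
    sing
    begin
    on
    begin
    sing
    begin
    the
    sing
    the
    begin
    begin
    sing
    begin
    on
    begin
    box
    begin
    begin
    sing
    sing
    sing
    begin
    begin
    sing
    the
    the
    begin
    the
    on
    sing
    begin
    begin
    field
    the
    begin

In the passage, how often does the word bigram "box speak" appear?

0

Scanning the 55 overlapping bigram windows for "box speak":
  (none found)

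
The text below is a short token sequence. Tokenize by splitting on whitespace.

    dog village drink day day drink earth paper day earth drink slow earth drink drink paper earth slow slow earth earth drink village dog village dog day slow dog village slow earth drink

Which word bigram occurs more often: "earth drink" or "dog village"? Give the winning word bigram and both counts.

"earth drink" (4 vs 3)

"earth drink": 4 occurrences
"dog village": 3 occurrences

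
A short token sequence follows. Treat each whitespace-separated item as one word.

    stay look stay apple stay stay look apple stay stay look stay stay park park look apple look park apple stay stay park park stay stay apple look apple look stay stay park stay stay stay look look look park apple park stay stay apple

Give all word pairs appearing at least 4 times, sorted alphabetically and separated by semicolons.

Bigram counts meeting the condition (at least 4 times):
  stay look: 4
  stay stay: 9

stay look; stay stay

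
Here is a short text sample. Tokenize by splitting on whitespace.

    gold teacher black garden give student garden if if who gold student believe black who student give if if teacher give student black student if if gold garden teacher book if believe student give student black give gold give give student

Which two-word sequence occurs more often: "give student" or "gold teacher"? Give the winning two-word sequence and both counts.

"give student": 4 occurrences
"gold teacher": 1 occurrence

"give student" (4 vs 1)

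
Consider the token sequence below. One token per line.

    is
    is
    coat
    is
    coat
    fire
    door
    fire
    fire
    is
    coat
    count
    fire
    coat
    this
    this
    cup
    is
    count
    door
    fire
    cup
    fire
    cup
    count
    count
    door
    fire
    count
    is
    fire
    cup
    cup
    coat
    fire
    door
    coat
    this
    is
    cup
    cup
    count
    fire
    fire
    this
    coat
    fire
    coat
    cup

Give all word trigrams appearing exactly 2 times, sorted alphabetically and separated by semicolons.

Trigram counts meeting the condition (exactly 2 times):
  coat fire door: 2
  count door fire: 2

coat fire door; count door fire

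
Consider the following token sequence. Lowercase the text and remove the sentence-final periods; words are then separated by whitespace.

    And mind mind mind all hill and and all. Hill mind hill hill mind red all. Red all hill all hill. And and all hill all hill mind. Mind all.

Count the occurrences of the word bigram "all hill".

Scanning the 29 overlapping bigram windows for "all hill":
  position 5–6: all hill
  position 9–10: all hill
  position 18–19: all hill
  position 20–21: all hill
  position 24–25: all hill
  position 26–27: all hill

6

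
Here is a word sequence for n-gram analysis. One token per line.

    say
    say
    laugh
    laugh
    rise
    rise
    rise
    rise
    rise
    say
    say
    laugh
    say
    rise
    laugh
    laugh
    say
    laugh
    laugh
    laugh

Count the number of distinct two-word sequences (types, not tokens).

9

20 tokens → 19 bigram windows in total.
Repeated bigrams (each contributes count−1 duplicates):
  laugh laugh: 4
  rise rise: 4
  say laugh: 3
  laugh say: 2
  say say: 2
10 duplicate windows → 19 − 10 = 9 distinct.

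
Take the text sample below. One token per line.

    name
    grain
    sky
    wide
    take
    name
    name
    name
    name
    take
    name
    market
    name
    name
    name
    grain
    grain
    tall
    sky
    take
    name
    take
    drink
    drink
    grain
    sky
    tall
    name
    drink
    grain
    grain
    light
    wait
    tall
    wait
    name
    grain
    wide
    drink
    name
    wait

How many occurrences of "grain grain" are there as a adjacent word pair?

Scanning the 40 overlapping bigram windows for "grain grain":
  position 16–17: grain grain
  position 30–31: grain grain

2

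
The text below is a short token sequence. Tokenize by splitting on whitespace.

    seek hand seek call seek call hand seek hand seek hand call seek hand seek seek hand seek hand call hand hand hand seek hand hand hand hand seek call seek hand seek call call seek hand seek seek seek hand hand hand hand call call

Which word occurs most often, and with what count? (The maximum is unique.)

Unigram frequencies (highest first):
  hand: 20
  seek: 17
  call: 9

"hand", 20 times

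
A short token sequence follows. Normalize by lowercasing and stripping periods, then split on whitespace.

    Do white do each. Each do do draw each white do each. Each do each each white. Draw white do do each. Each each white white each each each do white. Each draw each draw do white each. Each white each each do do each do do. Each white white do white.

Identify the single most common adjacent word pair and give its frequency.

Bigram frequencies (highest first):
  each each: 9
  do each: 6
  each do: 5
  each white: 5
  do white: 4
  white do: 4
  … (9 more, each ≤ 4)

"each each", 9 times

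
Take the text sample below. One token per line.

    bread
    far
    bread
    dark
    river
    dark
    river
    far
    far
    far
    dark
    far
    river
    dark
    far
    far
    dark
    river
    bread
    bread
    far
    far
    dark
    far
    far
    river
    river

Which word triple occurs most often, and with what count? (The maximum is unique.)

"far far dark", 3 times

Trigram frequencies (highest first):
  far far dark: 3
  far dark far: 2
  dark far far: 2
  bread far bread: 1
  far bread dark: 1
  bread dark river: 1
  … (15 more, each ≤ 1)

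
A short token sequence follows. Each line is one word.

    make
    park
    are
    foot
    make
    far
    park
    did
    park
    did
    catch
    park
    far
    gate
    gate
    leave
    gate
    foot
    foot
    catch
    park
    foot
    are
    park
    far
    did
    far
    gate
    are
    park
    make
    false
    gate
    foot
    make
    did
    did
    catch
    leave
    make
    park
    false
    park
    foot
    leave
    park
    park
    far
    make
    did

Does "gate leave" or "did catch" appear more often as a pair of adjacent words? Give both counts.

"did catch" (2 vs 1)

"gate leave": 1 occurrence
"did catch": 2 occurrences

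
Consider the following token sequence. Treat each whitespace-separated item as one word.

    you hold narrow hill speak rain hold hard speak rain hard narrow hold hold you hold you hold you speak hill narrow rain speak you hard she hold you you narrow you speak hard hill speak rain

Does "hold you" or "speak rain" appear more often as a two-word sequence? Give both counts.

"hold you" (4 vs 3)

"hold you": 4 occurrences
"speak rain": 3 occurrences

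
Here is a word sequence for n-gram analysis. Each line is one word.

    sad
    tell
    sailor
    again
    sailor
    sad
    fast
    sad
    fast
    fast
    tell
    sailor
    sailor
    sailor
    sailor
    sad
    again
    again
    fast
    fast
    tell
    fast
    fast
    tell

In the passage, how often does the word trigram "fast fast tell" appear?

Scanning the 22 overlapping trigram windows for "fast fast tell":
  position 9–11: fast fast tell
  position 19–21: fast fast tell
  position 22–24: fast fast tell

3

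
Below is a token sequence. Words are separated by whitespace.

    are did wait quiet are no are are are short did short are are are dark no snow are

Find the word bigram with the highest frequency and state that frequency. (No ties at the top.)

"are are", 4 times

Bigram frequencies (highest first):
  are are: 4
  are did: 1
  did wait: 1
  wait quiet: 1
  quiet are: 1
  are no: 1
  … (9 more, each ≤ 1)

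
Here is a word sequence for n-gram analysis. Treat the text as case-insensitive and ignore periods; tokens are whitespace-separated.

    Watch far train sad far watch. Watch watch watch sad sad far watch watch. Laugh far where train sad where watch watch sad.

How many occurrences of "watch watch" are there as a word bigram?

5

Scanning the 22 overlapping bigram windows for "watch watch":
  position 6–7: watch watch
  position 7–8: watch watch
  position 8–9: watch watch
  position 13–14: watch watch
  position 21–22: watch watch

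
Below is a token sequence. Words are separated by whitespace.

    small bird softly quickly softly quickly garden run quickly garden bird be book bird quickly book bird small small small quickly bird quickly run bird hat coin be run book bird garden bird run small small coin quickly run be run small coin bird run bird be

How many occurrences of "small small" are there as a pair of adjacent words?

Scanning the 46 overlapping bigram windows for "small small":
  position 18–19: small small
  position 19–20: small small
  position 35–36: small small

3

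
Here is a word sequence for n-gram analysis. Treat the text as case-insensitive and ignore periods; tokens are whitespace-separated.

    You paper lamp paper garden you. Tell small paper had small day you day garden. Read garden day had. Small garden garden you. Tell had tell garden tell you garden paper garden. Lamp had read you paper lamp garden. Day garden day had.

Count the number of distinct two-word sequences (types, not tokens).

32

43 tokens → 42 bigram windows in total.
Repeated bigrams (each contributes count−1 duplicates):
  garden day: 3
  day garden: 2
  day had: 2
  garden you: 2
  had small: 2
  paper garden: 2
  paper lamp: 2
  you paper: 2
  … (1 more repeated)
10 duplicate windows → 42 − 10 = 32 distinct.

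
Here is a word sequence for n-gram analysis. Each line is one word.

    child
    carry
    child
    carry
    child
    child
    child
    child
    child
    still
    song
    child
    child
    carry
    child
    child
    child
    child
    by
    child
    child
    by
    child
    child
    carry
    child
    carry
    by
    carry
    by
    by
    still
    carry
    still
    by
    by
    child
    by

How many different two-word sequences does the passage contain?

15

38 tokens → 37 bigram windows in total.
Repeated bigrams (each contributes count−1 duplicates):
  child child: 10
  child carry: 5
  carry child: 4
  by child: 3
  child by: 3
  by by: 2
  carry by: 2
22 duplicate windows → 37 − 22 = 15 distinct.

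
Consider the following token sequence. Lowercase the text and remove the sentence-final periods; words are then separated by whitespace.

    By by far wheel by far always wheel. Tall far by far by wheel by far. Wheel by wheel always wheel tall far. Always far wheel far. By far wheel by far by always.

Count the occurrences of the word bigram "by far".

6

Scanning the 33 overlapping bigram windows for "by far":
  position 2–3: by far
  position 5–6: by far
  position 11–12: by far
  position 15–16: by far
  position 28–29: by far
  position 31–32: by far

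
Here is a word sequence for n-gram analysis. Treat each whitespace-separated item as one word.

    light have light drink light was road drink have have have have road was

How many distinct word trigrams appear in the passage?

14 tokens → 12 trigram windows in total.
Repeated trigrams (each contributes count−1 duplicates):
  have have have: 2
1 duplicate windows → 12 − 1 = 11 distinct.

11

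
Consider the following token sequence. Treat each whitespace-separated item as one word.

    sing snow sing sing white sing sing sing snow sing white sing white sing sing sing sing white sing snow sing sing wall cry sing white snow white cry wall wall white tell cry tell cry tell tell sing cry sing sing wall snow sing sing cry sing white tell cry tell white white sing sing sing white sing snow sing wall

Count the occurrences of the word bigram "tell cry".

Scanning the 61 overlapping bigram windows for "tell cry":
  position 33–34: tell cry
  position 35–36: tell cry
  position 50–51: tell cry

3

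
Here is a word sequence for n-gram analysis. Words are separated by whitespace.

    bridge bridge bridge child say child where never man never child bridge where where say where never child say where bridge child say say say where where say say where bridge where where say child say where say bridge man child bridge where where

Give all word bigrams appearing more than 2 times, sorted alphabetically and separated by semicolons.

bridge where; child say; say say; say where; where say; where where

Bigram counts meeting the condition (more than 2 times):
  bridge where: 3
  child say: 4
  say say: 3
  say where: 5
  where say: 4
  where where: 4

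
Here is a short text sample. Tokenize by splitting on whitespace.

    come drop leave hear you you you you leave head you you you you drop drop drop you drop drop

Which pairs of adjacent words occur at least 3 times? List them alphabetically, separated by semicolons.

Bigram counts meeting the condition (at least 3 times):
  drop drop: 3
  you you: 6

drop drop; you you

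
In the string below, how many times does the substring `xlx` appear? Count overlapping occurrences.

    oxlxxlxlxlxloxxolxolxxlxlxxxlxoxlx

8

Sliding a length-3 window over the 34 characters (32 positions):
  position 2–4: xlx
  position 5–7: xlx
  position 7–9: xlx
  position 9–11: xlx
  position 22–24: xlx
  position 24–26: xlx
  position 28–30: xlx
  position 32–34: xlx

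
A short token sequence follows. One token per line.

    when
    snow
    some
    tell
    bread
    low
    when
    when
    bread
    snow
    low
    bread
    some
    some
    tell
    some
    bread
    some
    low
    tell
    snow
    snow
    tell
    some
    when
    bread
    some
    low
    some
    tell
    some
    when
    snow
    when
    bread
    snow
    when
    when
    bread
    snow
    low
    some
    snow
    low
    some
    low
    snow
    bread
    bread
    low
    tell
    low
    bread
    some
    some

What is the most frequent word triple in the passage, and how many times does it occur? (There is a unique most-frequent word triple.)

"when bread snow", 3 times

Trigram frequencies (highest first):
  when bread snow: 3
  when when bread: 2
  bread snow low: 2
  low bread some: 2
  bread some some: 2
  some tell some: 2
  … (37 more, each ≤ 2)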